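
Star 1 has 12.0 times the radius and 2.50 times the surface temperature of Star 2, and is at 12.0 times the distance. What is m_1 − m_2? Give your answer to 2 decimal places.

-3.98

L_1/L_2 = (12.0)²(2.50)⁴ = 5625.
F_1/F_2 = (L_1/L_2)/(d_1/d_2)² = 5625/144.0 = 39.06.
m_1 − m_2 = −2.5 log₁₀(39.06) = -3.98.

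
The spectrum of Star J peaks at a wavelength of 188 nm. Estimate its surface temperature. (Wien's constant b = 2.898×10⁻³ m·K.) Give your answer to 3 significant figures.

T = b/λ_max = 2.898×10⁻³ / (188×10⁻⁹) = 1.541×10^4 K.

1.54×10^4 K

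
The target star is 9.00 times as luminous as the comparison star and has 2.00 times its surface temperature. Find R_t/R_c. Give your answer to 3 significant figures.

0.750

L ∝ R²T⁴ gives R ∝ √L / T², so
R_t/R_c = √(9.00) / (2.00)² = 3.000 / 4.000 = 0.7500.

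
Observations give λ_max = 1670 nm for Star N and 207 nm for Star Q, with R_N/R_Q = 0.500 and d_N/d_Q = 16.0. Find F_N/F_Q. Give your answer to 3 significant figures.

Wien's law: T_N/T_Q = λ_Q/λ_N = 207/1670 = 0.1240.
L_N/L_Q = (R_N/R_Q)²(T_N/T_Q)⁴ = (0.500)²(0.1240)⁴ = 5.901×10^-5.
F_N/F_Q = (L_N/L_Q)/(d_N/d_Q)² = 5.901×10^-5/(16.0)² = 2.305×10^-7.

2.31×10^-7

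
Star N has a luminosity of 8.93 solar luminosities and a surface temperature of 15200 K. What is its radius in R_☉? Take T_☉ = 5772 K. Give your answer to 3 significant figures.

R/R_☉ = √(L/L_☉) / (T/T_☉)² = √(8.93) / (2.633)²
       = 2.988 / 6.935 = 0.4309.

0.431 R_☉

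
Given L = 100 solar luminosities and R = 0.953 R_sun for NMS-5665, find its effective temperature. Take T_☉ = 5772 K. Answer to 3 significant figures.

T/T_☉ = (L/L_☉)^(1/4) / (R/R_☉)^(1/2)
T = 5772 × (100)^(1/4) / √(0.953) = 5772 × 3.162 / 0.9762 = 1.870×10^4 K.

1.87×10^4 K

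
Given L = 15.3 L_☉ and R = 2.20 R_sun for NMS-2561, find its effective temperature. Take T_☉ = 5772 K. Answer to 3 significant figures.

7.70×10^3 K

T/T_☉ = (L/L_☉)^(1/4) / (R/R_☉)^(1/2)
T = 5772 × (15.3)^(1/4) / √(2.20) = 5772 × 1.978 / 1.483 = 7696 K.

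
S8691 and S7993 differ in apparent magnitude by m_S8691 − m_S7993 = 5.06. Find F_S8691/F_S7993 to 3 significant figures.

F_S8691/F_S7993 = 10^(−(m_S8691 − m_S7993)/2.5) = 10^(-5.06/2.5) = 10^-2.024 = 0.009462.

0.00946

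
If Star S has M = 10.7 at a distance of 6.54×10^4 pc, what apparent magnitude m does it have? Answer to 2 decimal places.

29.78

m = M + 5 log₁₀(d/10 pc) = 10.7 + 5 log₁₀(6.54×10^4/10)
  = 10.7 + 5 × 3.816 = 10.7 + 19.08 = 29.78.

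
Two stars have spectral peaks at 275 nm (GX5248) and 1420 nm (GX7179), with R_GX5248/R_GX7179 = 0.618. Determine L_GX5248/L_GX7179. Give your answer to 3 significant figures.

272

Wien's law gives T ∝ 1/λ_max, so T_GX5248/T_GX7179 = λ_GX7179/λ_GX5248 = 1420/275 = 5.164.
Then L ∝ R²T⁴ gives L_GX5248/L_GX7179 = (0.618)² × (5.164)⁴ = 0.3819 × 710.9 = 271.5.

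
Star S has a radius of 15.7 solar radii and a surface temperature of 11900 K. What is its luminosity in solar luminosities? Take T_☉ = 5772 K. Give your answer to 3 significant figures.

L/L_☉ = (R/R_☉)² (T/T_☉)⁴ = (15.7)² × (11900/5772)⁴
       = 246.5 × (2.062)⁴ = 246.5 × 18.07 = 4453.

4.45×10^3 solar luminosities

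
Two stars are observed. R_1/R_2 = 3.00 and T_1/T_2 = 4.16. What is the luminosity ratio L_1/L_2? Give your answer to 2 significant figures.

2.7×10^3

From the Stefan–Boltzmann law, L ∝ R²T⁴, so
L_1/L_2 = (R_1/R_2)² (T_1/T_2)⁴ = (3.00)² × (4.16)⁴ = 9.000 × 299.5 = 2695.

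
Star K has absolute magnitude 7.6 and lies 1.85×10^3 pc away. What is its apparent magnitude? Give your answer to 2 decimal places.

18.94

m = M + 5 log₁₀(d/10 pc) = 7.6 + 5 log₁₀(1.85×10^3/10)
  = 7.6 + 5 × 2.267 = 7.6 + 11.34 = 18.94.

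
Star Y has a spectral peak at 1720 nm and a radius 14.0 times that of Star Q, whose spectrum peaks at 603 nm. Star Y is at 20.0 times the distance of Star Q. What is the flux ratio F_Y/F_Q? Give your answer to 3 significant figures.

Wien's law: T_Y/T_Q = λ_Q/λ_Y = 603/1720 = 0.3506.
L_Y/L_Q = (R_Y/R_Q)²(T_Y/T_Q)⁴ = (14.0)²(0.3506)⁴ = 2.961.
F_Y/F_Q = (L_Y/L_Q)/(d_Y/d_Q)² = 2.961/(20.0)² = 0.007402.

0.00740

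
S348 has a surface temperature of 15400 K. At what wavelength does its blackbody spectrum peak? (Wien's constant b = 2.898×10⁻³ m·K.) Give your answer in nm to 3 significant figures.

188 nm

λ_max = b/T = 2.898×10⁻³ / 15400 = 1.88×10^-7 m = 188.2 nm.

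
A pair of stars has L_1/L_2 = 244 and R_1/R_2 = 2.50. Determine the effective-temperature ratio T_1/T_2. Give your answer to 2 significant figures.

L ∝ R²T⁴ gives T ∝ (L/R²)^(1/4), so
T_1/T_2 = (244 / 2.50²)^(1/4) = (39.04)^(1/4) = 2.500.

2.5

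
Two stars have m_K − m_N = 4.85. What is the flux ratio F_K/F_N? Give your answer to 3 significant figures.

F_K/F_N = 10^(−(m_K − m_N)/2.5) = 10^(-4.85/2.5) = 10^-1.940 = 0.01148.

0.0115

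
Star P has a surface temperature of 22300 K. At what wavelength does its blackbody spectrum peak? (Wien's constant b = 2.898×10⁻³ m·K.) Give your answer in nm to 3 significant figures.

130 nm

λ_max = b/T = 2.898×10⁻³ / 22300 = 1.30×10^-7 m = 130.0 nm.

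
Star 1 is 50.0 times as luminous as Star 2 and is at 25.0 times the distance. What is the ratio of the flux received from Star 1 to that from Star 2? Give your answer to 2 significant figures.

F = L/(4πd²), so F_1/F_2 = (L_1/L_2) / (d_1/d_2)²
= 50.0 / (25.0)² = 50.0 / 625.0 = 0.08000.

0.080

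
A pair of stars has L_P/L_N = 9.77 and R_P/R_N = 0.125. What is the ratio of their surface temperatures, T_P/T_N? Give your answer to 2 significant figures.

L ∝ R²T⁴ gives T ∝ (L/R²)^(1/4), so
T_P/T_N = (9.77 / 0.125²)^(1/4) = (625.3)^(1/4) = 5.001.

5.0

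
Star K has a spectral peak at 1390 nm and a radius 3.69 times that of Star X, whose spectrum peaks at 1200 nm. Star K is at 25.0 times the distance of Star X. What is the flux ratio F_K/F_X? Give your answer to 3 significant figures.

Wien's law: T_K/T_X = λ_X/λ_K = 1200/1390 = 0.8633.
L_K/L_X = (R_K/R_X)²(T_K/T_X)⁴ = (3.69)²(0.8633)⁴ = 7.563.
F_K/F_X = (L_K/L_X)/(d_K/d_X)² = 7.563/(25.0)² = 0.01210.

0.0121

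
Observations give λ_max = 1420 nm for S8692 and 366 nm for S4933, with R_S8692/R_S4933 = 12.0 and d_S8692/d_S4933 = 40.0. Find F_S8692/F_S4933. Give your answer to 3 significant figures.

Wien's law: T_S8692/T_S4933 = λ_S4933/λ_S8692 = 366/1420 = 0.2577.
L_S8692/L_S4933 = (R_S8692/R_S4933)²(T_S8692/T_S4933)⁴ = (12.0)²(0.2577)⁴ = 0.6355.
F_S8692/F_S4933 = (L_S8692/L_S4933)/(d_S8692/d_S4933)² = 0.6355/(40.0)² = 3.972×10^-4.

3.97×10^-4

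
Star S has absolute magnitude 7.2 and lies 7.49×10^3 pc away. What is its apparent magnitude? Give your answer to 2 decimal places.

m = M + 5 log₁₀(d/10 pc) = 7.2 + 5 log₁₀(7.49×10^3/10)
  = 7.2 + 5 × 2.874 = 7.2 + 14.37 = 21.57.

21.57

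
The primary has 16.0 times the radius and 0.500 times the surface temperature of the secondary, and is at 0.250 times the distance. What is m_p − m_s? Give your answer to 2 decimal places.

L_p/L_s = (16.0)²(0.500)⁴ = 16.00.
F_p/F_s = (L_p/L_s)/(d_p/d_s)² = 16.00/0.06250 = 256.0.
m_p − m_s = −2.5 log₁₀(256.0) = -6.02.

-6.02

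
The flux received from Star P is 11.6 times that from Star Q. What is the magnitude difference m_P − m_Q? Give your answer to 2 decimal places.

-2.66

m_P − m_Q = −2.5 log₁₀(F_P/F_Q) = −2.5 log₁₀(11.6) = −2.5 × (1.064) = -2.661.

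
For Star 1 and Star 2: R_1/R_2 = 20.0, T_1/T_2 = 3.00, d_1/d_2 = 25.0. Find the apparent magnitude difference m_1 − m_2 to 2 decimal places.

-4.29

L_1/L_2 = (20.0)²(3.00)⁴ = 3.240×10^4.
F_1/F_2 = (L_1/L_2)/(d_1/d_2)² = 3.240×10^4/625.0 = 51.84.
m_1 − m_2 = −2.5 log₁₀(51.84) = -4.29.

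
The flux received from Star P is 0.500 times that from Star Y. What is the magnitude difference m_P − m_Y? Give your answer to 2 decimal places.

0.75

m_P − m_Y = −2.5 log₁₀(F_P/F_Y) = −2.5 log₁₀(0.500) = −2.5 × (-0.301) = 0.753.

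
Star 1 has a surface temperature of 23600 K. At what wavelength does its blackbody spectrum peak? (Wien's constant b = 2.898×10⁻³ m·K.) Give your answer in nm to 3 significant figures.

123 nm

λ_max = b/T = 2.898×10⁻³ / 23600 = 1.23×10^-7 m = 122.8 nm.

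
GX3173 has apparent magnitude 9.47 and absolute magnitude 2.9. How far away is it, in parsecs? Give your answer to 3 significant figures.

206 pc

m − M = 5 log₁₀(d/10 pc)
9.47 − (2.9) = 6.57 = 5 log₁₀(d/10)
d = 10 × 10^(6.57/5) = 10 × 10^1.314 = 206.1 pc.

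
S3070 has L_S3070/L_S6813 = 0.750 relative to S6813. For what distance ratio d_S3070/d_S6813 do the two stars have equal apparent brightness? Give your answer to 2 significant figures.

Equal flux requires L_S3070/d_S3070² = L_S6813/d_S6813², so d_S3070/d_S6813 = √(L_S3070/L_S6813)
= √(0.750) = 0.8660.

0.87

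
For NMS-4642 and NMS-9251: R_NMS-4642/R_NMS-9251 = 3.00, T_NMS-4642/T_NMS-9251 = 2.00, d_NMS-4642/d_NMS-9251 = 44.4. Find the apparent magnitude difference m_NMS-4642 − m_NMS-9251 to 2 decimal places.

2.84

L_NMS-4642/L_NMS-9251 = (3.00)²(2.00)⁴ = 144.0.
F_NMS-4642/F_NMS-9251 = (L_NMS-4642/L_NMS-9251)/(d_NMS-4642/d_NMS-9251)² = 144.0/1971 = 0.07305.
m_NMS-4642 − m_NMS-9251 = −2.5 log₁₀(0.07305) = 2.84.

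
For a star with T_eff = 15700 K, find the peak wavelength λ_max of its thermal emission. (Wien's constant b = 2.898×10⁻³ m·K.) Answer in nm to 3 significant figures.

185 nm

λ_max = b/T = 2.898×10⁻³ / 15700 = 1.85×10^-7 m = 184.6 nm.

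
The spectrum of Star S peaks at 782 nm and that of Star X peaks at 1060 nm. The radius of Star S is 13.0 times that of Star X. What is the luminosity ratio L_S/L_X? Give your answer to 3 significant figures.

Wien's law gives T ∝ 1/λ_max, so T_S/T_X = λ_X/λ_S = 1060/782 = 1.355.
Then L ∝ R²T⁴ gives L_S/L_X = (13.0)² × (1.355)⁴ = 169.0 × 3.376 = 570.5.

571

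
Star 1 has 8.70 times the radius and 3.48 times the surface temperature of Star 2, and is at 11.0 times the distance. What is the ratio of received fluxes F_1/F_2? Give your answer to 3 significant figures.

L_1/L_2 = (R_1/R_2)²(T_1/T_2)⁴ = (8.70)² × (3.48)⁴ = 1.110×10^4.
F_1/F_2 = (L_1/L_2)/(d_1/d_2)² = 1.110×10^4 / (11.0)² = 91.74.

91.7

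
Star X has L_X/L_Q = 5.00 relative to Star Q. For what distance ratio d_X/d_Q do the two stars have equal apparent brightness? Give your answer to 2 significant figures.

2.2

Equal flux requires L_X/d_X² = L_Q/d_Q², so d_X/d_Q = √(L_X/L_Q)
= √(5.00) = 2.236.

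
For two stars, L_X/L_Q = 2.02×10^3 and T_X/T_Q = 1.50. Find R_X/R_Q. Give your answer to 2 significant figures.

20

L ∝ R²T⁴ gives R ∝ √L / T², so
R_X/R_Q = √(2.02×10^3) / (1.50)² = 44.94 / 2.250 = 19.98.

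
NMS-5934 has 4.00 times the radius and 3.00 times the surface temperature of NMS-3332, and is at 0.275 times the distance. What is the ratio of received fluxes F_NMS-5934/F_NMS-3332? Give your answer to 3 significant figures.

1.71×10^4

L_NMS-5934/L_NMS-3332 = (R_NMS-5934/R_NMS-3332)²(T_NMS-5934/T_NMS-3332)⁴ = (4.00)² × (3.00)⁴ = 1296.
F_NMS-5934/F_NMS-3332 = (L_NMS-5934/L_NMS-3332)/(d_NMS-5934/d_NMS-3332)² = 1296 / (0.275)² = 1.714×10^4.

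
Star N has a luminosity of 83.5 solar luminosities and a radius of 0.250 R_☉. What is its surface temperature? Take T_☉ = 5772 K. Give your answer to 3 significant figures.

3.49×10^4 K

T/T_☉ = (L/L_☉)^(1/4) / (R/R_☉)^(1/2)
T = 5772 × (83.5)^(1/4) / √(0.250) = 5772 × 3.023 / 0.5000 = 3.490×10^4 K.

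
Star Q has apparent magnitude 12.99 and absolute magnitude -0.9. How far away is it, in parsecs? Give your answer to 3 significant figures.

6.00×10^3 pc

m − M = 5 log₁₀(d/10 pc)
12.99 − (-0.9) = 13.89 = 5 log₁₀(d/10)
d = 10 × 10^(13.89/5) = 10 × 10^2.778 = 5998 pc.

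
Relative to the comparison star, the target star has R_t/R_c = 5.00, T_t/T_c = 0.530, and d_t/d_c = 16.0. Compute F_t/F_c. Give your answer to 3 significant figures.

L_t/L_c = (R_t/R_c)²(T_t/T_c)⁴ = (5.00)² × (0.530)⁴ = 1.973.
F_t/F_c = (L_t/L_c)/(d_t/d_c)² = 1.973 / (16.0)² = 0.007706.

0.00771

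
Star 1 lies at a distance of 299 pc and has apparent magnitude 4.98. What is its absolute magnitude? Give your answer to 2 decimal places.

-2.40

M = m − 5 log₁₀(d/10 pc) = 4.98 − 5 log₁₀(299/10)
  = 4.98 − 5 × 1.476 = 4.98 − 7.38 = -2.40.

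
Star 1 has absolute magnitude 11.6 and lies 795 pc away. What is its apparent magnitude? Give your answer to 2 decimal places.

m = M + 5 log₁₀(d/10 pc) = 11.6 + 5 log₁₀(795/10)
  = 11.6 + 5 × 1.900 = 11.6 + 9.50 = 21.10.

21.10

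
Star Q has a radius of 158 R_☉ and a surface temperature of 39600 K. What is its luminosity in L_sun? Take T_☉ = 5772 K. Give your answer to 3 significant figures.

5.53×10^7 L_sun

L/L_☉ = (R/R_☉)² (T/T_☉)⁴ = (158)² × (39600/5772)⁴
       = 2.496×10^4 × (6.861)⁴ = 2.496×10^4 × 2216 = 5.531×10^7.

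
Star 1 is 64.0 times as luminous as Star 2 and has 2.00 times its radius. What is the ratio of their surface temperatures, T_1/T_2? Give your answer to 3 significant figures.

L ∝ R²T⁴ gives T ∝ (L/R²)^(1/4), so
T_1/T_2 = (64.0 / 2.00²)^(1/4) = (16.00)^(1/4) = 2.000.

2.00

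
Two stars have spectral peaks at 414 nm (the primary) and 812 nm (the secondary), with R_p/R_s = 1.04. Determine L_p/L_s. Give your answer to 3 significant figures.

Wien's law gives T ∝ 1/λ_max, so T_p/T_s = λ_s/λ_p = 812/414 = 1.961.
Then L ∝ R²T⁴ gives L_p/L_s = (1.04)² × (1.961)⁴ = 1.082 × 14.80 = 16.01.

16.0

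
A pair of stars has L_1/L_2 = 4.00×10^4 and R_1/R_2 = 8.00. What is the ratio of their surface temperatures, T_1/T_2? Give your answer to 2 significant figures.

L ∝ R²T⁴ gives T ∝ (L/R²)^(1/4), so
T_1/T_2 = (4.00×10^4 / 8.00²)^(1/4) = (625.0)^(1/4) = 5.000.

5.0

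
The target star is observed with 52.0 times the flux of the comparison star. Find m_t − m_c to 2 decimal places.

m_t − m_c = −2.5 log₁₀(F_t/F_c) = −2.5 log₁₀(52.0) = −2.5 × (1.716) = -4.290.

-4.29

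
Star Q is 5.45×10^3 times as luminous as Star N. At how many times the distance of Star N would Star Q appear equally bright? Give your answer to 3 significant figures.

73.8

Equal flux requires L_Q/d_Q² = L_N/d_N², so d_Q/d_N = √(L_Q/L_N)
= √(5.45×10^3) = 73.82.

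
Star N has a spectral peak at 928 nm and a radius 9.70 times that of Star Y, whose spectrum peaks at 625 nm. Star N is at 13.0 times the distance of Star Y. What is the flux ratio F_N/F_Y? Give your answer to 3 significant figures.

Wien's law: T_N/T_Y = λ_Y/λ_N = 625/928 = 0.6735.
L_N/L_Y = (R_N/R_Y)²(T_N/T_Y)⁴ = (9.70)²(0.6735)⁴ = 19.36.
F_N/F_Y = (L_N/L_Y)/(d_N/d_Y)² = 19.36/(13.0)² = 0.1145.

0.115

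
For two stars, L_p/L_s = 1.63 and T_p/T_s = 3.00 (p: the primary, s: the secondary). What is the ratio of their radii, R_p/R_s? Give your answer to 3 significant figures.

0.142

L ∝ R²T⁴ gives R ∝ √L / T², so
R_p/R_s = √(1.63) / (3.00)² = 1.277 / 9.000 = 0.1419.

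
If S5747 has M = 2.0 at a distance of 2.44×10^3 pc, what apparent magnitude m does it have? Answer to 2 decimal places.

13.94

m = M + 5 log₁₀(d/10 pc) = 2.0 + 5 log₁₀(2.44×10^3/10)
  = 2.0 + 5 × 2.387 = 2.0 + 11.94 = 13.94.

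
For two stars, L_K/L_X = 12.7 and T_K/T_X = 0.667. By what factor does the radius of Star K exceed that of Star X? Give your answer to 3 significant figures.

8.01

L ∝ R²T⁴ gives R ∝ √L / T², so
R_K/R_X = √(12.7) / (0.667)² = 3.564 / 0.4449 = 8.010.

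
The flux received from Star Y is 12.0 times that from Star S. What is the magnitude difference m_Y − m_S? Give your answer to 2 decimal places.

m_Y − m_S = −2.5 log₁₀(F_Y/F_S) = −2.5 log₁₀(12.0) = −2.5 × (1.079) = -2.698.

-2.70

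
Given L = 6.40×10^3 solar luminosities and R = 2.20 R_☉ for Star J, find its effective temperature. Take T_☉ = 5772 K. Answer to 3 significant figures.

T/T_☉ = (L/L_☉)^(1/4) / (R/R_☉)^(1/2)
T = 5772 × (6.40×10^3)^(1/4) / √(2.20) = 5772 × 8.944 / 1.483 = 3.481×10^4 K.

3.48×10^4 K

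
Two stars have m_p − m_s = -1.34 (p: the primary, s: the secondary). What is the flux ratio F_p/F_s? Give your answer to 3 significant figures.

3.44

F_p/F_s = 10^(−(m_p − m_s)/2.5) = 10^(1.34/2.5) = 10^0.536 = 3.436.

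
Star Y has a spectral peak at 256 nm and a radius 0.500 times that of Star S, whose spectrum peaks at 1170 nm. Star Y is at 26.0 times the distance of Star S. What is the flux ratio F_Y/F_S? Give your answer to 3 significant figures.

0.161

Wien's law: T_Y/T_S = λ_S/λ_Y = 1170/256 = 4.570.
L_Y/L_S = (R_Y/R_S)²(T_Y/T_S)⁴ = (0.500)²(4.570)⁴ = 109.1.
F_Y/F_S = (L_Y/L_S)/(d_Y/d_S)² = 109.1/(26.0)² = 0.1614.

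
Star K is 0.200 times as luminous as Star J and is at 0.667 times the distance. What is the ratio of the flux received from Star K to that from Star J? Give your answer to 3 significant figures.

F = L/(4πd²), so F_K/F_J = (L_K/L_J) / (d_K/d_J)²
= 0.200 / (0.667)² = 0.200 / 0.4449 = 0.4496.

0.450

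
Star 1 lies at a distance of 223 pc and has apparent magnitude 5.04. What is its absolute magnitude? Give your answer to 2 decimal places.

-1.70

M = m − 5 log₁₀(d/10 pc) = 5.04 − 5 log₁₀(223/10)
  = 5.04 − 5 × 1.348 = 5.04 − 6.74 = -1.70.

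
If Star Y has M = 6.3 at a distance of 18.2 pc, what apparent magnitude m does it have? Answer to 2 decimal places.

m = M + 5 log₁₀(d/10 pc) = 6.3 + 5 log₁₀(18.2/10)
  = 6.3 + 5 × 0.260 = 6.3 + 1.30 = 7.60.

7.60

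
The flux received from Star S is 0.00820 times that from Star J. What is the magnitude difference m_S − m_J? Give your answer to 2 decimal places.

m_S − m_J = −2.5 log₁₀(F_S/F_J) = −2.5 log₁₀(0.00820) = −2.5 × (-2.086) = 5.215.

5.22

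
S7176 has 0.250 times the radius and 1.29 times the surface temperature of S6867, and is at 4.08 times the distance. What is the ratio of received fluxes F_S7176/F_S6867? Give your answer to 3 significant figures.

0.0104

L_S7176/L_S6867 = (R_S7176/R_S6867)²(T_S7176/T_S6867)⁴ = (0.250)² × (1.29)⁴ = 0.1731.
F_S7176/F_S6867 = (L_S7176/L_S6867)/(d_S7176/d_S6867)² = 0.1731 / (4.08)² = 0.01040.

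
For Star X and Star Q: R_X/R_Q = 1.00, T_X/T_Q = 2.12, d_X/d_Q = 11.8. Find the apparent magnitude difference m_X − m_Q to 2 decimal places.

2.10

L_X/L_Q = (1.00)²(2.12)⁴ = 20.20.
F_X/F_Q = (L_X/L_Q)/(d_X/d_Q)² = 20.20/139.2 = 0.1451.
m_X − m_Q = −2.5 log₁₀(0.1451) = 2.10.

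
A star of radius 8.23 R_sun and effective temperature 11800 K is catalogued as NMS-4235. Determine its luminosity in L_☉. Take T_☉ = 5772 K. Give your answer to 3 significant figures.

1.18×10^3 L_☉

L/L_☉ = (R/R_☉)² (T/T_☉)⁴ = (8.23)² × (11800/5772)⁴
       = 67.73 × (2.044)⁴ = 67.73 × 17.47 = 1183.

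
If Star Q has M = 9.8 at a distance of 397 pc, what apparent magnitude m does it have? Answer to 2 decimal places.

m = M + 5 log₁₀(d/10 pc) = 9.8 + 5 log₁₀(397/10)
  = 9.8 + 5 × 1.599 = 9.8 + 7.99 = 17.79.

17.79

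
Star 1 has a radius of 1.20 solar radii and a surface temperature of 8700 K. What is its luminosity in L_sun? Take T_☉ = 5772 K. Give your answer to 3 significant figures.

7.43 L_sun

L/L_☉ = (R/R_☉)² (T/T_☉)⁴ = (1.20)² × (8700/5772)⁴
       = 1.440 × (1.507)⁴ = 1.440 × 5.161 = 7.432.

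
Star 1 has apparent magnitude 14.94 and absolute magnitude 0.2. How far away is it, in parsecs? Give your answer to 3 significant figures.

8.87×10^3 pc

m − M = 5 log₁₀(d/10 pc)
14.94 − (0.2) = 14.74 = 5 log₁₀(d/10)
d = 10 × 10^(14.74/5) = 10 × 10^2.948 = 8872 pc.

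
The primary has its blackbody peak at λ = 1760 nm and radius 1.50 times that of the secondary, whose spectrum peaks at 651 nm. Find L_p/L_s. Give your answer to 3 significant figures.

0.0421

Wien's law gives T ∝ 1/λ_max, so T_p/T_s = λ_s/λ_p = 651/1760 = 0.3699.
Then L ∝ R²T⁴ gives L_p/L_s = (1.50)² × (0.3699)⁴ = 2.250 × 0.01872 = 0.04212.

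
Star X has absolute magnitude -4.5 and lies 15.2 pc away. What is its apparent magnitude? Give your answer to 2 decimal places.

m = M + 5 log₁₀(d/10 pc) = -4.5 + 5 log₁₀(15.2/10)
  = -4.5 + 5 × 0.182 = -4.5 + 0.91 = -3.59.

-3.59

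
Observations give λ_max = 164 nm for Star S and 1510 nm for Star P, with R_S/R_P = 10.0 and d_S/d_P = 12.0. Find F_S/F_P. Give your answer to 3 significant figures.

4.99×10^3

Wien's law: T_S/T_P = λ_P/λ_S = 1510/164 = 9.207.
L_S/L_P = (R_S/R_P)²(T_S/T_P)⁴ = (10.0)²(9.207)⁴ = 7.187×10^5.
F_S/F_P = (L_S/L_P)/(d_S/d_P)² = 7.187×10^5/(12.0)² = 4991.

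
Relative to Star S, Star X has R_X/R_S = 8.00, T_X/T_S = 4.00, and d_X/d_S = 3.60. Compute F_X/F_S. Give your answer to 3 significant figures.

1.26×10^3

L_X/L_S = (R_X/R_S)²(T_X/T_S)⁴ = (8.00)² × (4.00)⁴ = 1.638×10^4.
F_X/F_S = (L_X/L_S)/(d_X/d_S)² = 1.638×10^4 / (3.60)² = 1264.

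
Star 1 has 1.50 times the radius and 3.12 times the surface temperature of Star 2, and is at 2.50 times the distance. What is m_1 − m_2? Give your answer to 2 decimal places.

-3.83

L_1/L_2 = (1.50)²(3.12)⁴ = 213.2.
F_1/F_2 = (L_1/L_2)/(d_1/d_2)² = 213.2/6.250 = 34.11.
m_1 − m_2 = −2.5 log₁₀(34.11) = -3.83.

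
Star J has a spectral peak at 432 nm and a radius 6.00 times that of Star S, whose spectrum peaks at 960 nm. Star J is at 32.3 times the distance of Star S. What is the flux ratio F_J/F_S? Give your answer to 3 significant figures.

0.841

Wien's law: T_J/T_S = λ_S/λ_J = 960/432 = 2.222.
L_J/L_S = (R_J/R_S)²(T_J/T_S)⁴ = (6.00)²(2.222)⁴ = 877.9.
F_J/F_S = (L_J/L_S)/(d_J/d_S)² = 877.9/(32.3)² = 0.8415.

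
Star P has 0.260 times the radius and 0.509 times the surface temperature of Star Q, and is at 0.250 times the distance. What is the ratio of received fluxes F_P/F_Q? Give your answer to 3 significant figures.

L_P/L_Q = (R_P/R_Q)²(T_P/T_Q)⁴ = (0.260)² × (0.509)⁴ = 0.004538.
F_P/F_Q = (L_P/L_Q)/(d_P/d_Q)² = 0.004538 / (0.250)² = 0.07260.

0.0726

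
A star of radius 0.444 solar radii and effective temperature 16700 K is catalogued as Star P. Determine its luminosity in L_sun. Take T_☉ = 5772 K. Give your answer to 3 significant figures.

L/L_☉ = (R/R_☉)² (T/T_☉)⁴ = (0.444)² × (16700/5772)⁴
       = 0.1971 × (2.893)⁴ = 0.1971 × 70.07 = 13.81.

13.8 L_sun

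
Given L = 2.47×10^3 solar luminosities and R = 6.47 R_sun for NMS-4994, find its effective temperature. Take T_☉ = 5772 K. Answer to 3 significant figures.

T/T_☉ = (L/L_☉)^(1/4) / (R/R_☉)^(1/2)
T = 5772 × (2.47×10^3)^(1/4) / √(6.47) = 5772 × 7.050 / 2.544 = 1.600×10^4 K.

1.60×10^4 K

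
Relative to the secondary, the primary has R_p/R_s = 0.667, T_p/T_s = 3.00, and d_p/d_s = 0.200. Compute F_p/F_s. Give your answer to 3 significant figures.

L_p/L_s = (R_p/R_s)²(T_p/T_s)⁴ = (0.667)² × (3.00)⁴ = 36.04.
F_p/F_s = (L_p/L_s)/(d_p/d_s)² = 36.04 / (0.200)² = 900.9.

901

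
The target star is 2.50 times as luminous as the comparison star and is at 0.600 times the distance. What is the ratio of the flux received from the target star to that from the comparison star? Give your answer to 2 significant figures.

6.9

F = L/(4πd²), so F_t/F_c = (L_t/L_c) / (d_t/d_c)²
= 2.50 / (0.600)² = 2.50 / 0.3600 = 6.944.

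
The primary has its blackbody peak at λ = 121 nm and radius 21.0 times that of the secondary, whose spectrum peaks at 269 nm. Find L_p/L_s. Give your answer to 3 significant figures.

Wien's law gives T ∝ 1/λ_max, so T_p/T_s = λ_s/λ_p = 269/121 = 2.223.
Then L ∝ R²T⁴ gives L_p/L_s = (21.0)² × (2.223)⁴ = 441.0 × 24.43 = 1.077×10^4.

1.08×10^4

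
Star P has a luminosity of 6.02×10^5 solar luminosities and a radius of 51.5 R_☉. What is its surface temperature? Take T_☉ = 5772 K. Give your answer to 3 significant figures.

T/T_☉ = (L/L_☉)^(1/4) / (R/R_☉)^(1/2)
T = 5772 × (6.02×10^5)^(1/4) / √(51.5) = 5772 × 27.85 / 7.176 = 2.240×10^4 K.

2.24×10^4 K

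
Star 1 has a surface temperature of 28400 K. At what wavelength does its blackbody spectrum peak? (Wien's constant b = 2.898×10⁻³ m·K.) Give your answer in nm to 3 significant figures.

102 nm

λ_max = b/T = 2.898×10⁻³ / 28400 = 1.02×10^-7 m = 102.0 nm.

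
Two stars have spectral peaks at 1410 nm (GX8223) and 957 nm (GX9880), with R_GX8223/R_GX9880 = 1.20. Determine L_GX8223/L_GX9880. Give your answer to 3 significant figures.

0.306

Wien's law gives T ∝ 1/λ_max, so T_GX8223/T_GX9880 = λ_GX9880/λ_GX8223 = 957/1410 = 0.6787.
Then L ∝ R²T⁴ gives L_GX8223/L_GX9880 = (1.20)² × (0.6787)⁴ = 1.440 × 0.2122 = 0.3056.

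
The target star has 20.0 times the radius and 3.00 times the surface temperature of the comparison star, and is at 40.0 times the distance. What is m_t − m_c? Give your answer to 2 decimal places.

-3.27

L_t/L_c = (20.0)²(3.00)⁴ = 3.240×10^4.
F_t/F_c = (L_t/L_c)/(d_t/d_c)² = 3.240×10^4/1600 = 20.25.
m_t − m_c = −2.5 log₁₀(20.25) = -3.27.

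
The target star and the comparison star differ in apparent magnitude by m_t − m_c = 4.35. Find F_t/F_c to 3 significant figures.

0.0182

F_t/F_c = 10^(−(m_t − m_c)/2.5) = 10^(-4.35/2.5) = 10^-1.740 = 0.01820.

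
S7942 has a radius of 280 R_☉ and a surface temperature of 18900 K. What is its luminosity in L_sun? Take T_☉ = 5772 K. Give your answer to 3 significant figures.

L/L_☉ = (R/R_☉)² (T/T_☉)⁴ = (280)² × (18900/5772)⁴
       = 7.840×10^4 × (3.274)⁴ = 7.840×10^4 × 115.0 = 9.013×10^6.

9.01×10^6 L_sun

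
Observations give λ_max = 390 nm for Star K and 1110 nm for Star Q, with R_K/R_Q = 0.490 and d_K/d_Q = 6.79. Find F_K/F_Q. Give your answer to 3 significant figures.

Wien's law: T_K/T_Q = λ_Q/λ_K = 1110/390 = 2.846.
L_K/L_Q = (R_K/R_Q)²(T_K/T_Q)⁴ = (0.490)²(2.846)⁴ = 15.76.
F_K/F_Q = (L_K/L_Q)/(d_K/d_Q)² = 15.76/(6.79)² = 0.3417.

0.342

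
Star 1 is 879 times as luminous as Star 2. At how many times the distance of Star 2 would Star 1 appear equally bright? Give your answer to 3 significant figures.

Equal flux requires L_1/d_1² = L_2/d_2², so d_1/d_2 = √(L_1/L_2)
= √(879) = 29.65.

29.6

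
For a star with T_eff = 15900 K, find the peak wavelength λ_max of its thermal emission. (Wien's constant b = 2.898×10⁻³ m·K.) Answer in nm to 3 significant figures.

182 nm

λ_max = b/T = 2.898×10⁻³ / 15900 = 1.82×10^-7 m = 182.3 nm.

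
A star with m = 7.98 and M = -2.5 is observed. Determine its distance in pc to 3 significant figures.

m − M = 5 log₁₀(d/10 pc)
7.98 − (-2.5) = 10.48 = 5 log₁₀(d/10)
d = 10 × 10^(10.48/5) = 10 × 10^2.096 = 1247 pc.

1.25×10^3 pc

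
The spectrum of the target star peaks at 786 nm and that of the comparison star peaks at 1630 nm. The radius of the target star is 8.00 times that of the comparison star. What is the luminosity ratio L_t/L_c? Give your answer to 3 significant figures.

1.18×10^3

Wien's law gives T ∝ 1/λ_max, so T_t/T_c = λ_c/λ_t = 1630/786 = 2.074.
Then L ∝ R²T⁴ gives L_t/L_c = (8.00)² × (2.074)⁴ = 64.00 × 18.50 = 1184.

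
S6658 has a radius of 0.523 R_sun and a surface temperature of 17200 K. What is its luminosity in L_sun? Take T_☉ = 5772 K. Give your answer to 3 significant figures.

L/L_☉ = (R/R_☉)² (T/T_☉)⁴ = (0.523)² × (17200/5772)⁴
       = 0.2735 × (2.980)⁴ = 0.2735 × 78.85 = 21.57.

21.6 L_sun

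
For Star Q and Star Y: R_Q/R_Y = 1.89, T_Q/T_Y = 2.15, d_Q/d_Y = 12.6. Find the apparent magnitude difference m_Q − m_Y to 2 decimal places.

0.80

L_Q/L_Y = (1.89)²(2.15)⁴ = 76.33.
F_Q/F_Y = (L_Q/L_Y)/(d_Q/d_Y)² = 76.33/158.8 = 0.4808.
m_Q − m_Y = −2.5 log₁₀(0.4808) = 0.80.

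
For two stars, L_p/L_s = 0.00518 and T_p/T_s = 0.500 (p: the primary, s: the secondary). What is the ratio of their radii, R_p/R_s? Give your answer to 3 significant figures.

0.288

L ∝ R²T⁴ gives R ∝ √L / T², so
R_p/R_s = √(0.00518) / (0.500)² = 0.07197 / 0.2500 = 0.2879.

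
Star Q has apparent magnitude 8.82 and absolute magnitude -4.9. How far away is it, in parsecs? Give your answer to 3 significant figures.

5.55×10^3 pc

m − M = 5 log₁₀(d/10 pc)
8.82 − (-4.9) = 13.72 = 5 log₁₀(d/10)
d = 10 × 10^(13.72/5) = 10 × 10^2.744 = 5546 pc.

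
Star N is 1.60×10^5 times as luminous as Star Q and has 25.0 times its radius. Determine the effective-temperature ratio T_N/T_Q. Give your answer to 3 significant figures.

L ∝ R²T⁴ gives T ∝ (L/R²)^(1/4), so
T_N/T_Q = (1.60×10^5 / 25.0²)^(1/4) = (256.0)^(1/4) = 4.000.

4.00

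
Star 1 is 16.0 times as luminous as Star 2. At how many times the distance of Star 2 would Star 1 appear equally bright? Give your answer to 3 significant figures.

Equal flux requires L_1/d_1² = L_2/d_2², so d_1/d_2 = √(L_1/L_2)
= √(16.0) = 4.000.

4.00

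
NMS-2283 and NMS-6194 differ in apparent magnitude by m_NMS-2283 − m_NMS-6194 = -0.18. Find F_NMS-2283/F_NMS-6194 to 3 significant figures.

F_NMS-2283/F_NMS-6194 = 10^(−(m_NMS-2283 − m_NMS-6194)/2.5) = 10^(0.18/2.5) = 10^0.072 = 1.180.

1.18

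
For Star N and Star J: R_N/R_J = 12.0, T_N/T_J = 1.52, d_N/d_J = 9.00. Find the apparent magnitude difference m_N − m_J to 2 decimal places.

L_N/L_J = (12.0)²(1.52)⁴ = 768.7.
F_N/F_J = (L_N/L_J)/(d_N/d_J)² = 768.7/81.00 = 9.490.
m_N − m_J = −2.5 log₁₀(9.490) = -2.44.

-2.44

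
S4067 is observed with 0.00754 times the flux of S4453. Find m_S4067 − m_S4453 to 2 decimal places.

m_S4067 − m_S4453 = −2.5 log₁₀(F_S4067/F_S4453) = −2.5 log₁₀(0.00754) = −2.5 × (-2.123) = 5.307.

5.31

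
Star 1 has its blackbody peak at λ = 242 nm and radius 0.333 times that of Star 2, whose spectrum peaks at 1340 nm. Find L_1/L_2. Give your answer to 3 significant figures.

104

Wien's law gives T ∝ 1/λ_max, so T_1/T_2 = λ_2/λ_1 = 1340/242 = 5.537.
Then L ∝ R²T⁴ gives L_1/L_2 = (0.333)² × (5.537)⁴ = 0.1109 × 940.1 = 104.2.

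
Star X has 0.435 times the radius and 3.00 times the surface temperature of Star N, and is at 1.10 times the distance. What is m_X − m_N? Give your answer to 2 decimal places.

L_X/L_N = (0.435)²(3.00)⁴ = 15.33.
F_X/F_N = (L_X/L_N)/(d_X/d_N)² = 15.33/1.210 = 12.67.
m_X − m_N = −2.5 log₁₀(12.67) = -2.76.

-2.76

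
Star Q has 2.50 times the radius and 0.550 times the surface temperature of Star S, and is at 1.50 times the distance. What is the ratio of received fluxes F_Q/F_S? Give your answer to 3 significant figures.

L_Q/L_S = (R_Q/R_S)²(T_Q/T_S)⁴ = (2.50)² × (0.550)⁴ = 0.5719.
F_Q/F_S = (L_Q/L_S)/(d_Q/d_S)² = 0.5719 / (1.50)² = 0.2542.

0.254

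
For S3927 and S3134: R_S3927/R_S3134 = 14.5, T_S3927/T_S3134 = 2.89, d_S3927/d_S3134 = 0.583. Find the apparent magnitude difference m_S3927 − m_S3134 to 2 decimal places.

L_S3927/L_S3134 = (14.5)²(2.89)⁴ = 1.467×10^4.
F_S3927/F_S3134 = (L_S3927/L_S3134)/(d_S3927/d_S3134)² = 1.467×10^4/0.3399 = 4.315×10^4.
m_S3927 − m_S3134 = −2.5 log₁₀(4.315×10^4) = -11.59.

-11.59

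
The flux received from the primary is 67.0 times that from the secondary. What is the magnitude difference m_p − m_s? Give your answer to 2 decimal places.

-4.57

m_p − m_s = −2.5 log₁₀(F_p/F_s) = −2.5 log₁₀(67.0) = −2.5 × (1.826) = -4.565.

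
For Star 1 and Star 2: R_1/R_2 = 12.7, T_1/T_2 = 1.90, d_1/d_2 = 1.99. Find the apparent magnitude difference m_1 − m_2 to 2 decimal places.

-6.81

L_1/L_2 = (12.7)²(1.90)⁴ = 2102.
F_1/F_2 = (L_1/L_2)/(d_1/d_2)² = 2102/3.960 = 530.8.
m_1 − m_2 = −2.5 log₁₀(530.8) = -6.81.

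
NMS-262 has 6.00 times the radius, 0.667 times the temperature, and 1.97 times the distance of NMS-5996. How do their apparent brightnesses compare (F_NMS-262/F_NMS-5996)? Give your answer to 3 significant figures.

L_NMS-262/L_NMS-5996 = (R_NMS-262/R_NMS-5996)²(T_NMS-262/T_NMS-5996)⁴ = (6.00)² × (0.667)⁴ = 7.125.
F_NMS-262/F_NMS-5996 = (L_NMS-262/L_NMS-5996)/(d_NMS-262/d_NMS-5996)² = 7.125 / (1.97)² = 1.836.

1.84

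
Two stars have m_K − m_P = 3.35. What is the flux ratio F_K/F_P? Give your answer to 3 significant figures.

0.0457

F_K/F_P = 10^(−(m_K − m_P)/2.5) = 10^(-3.35/2.5) = 10^-1.340 = 0.04571.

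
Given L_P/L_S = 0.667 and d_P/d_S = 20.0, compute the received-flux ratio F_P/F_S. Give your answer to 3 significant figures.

F = L/(4πd²), so F_P/F_S = (L_P/L_S) / (d_P/d_S)²
= 0.667 / (20.0)² = 0.667 / 400.0 = 0.001668.

0.00167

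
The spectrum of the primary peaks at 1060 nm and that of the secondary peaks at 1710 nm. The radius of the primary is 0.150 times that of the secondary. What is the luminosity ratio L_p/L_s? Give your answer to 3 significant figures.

Wien's law gives T ∝ 1/λ_max, so T_p/T_s = λ_s/λ_p = 1710/1060 = 1.613.
Then L ∝ R²T⁴ gives L_p/L_s = (0.150)² × (1.613)⁴ = 0.02250 × 6.773 = 0.1524.

0.152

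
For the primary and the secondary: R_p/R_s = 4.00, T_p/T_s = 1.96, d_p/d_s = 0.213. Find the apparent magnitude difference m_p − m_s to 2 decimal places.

L_p/L_s = (4.00)²(1.96)⁴ = 236.1.
F_p/F_s = (L_p/L_s)/(d_p/d_s)² = 236.1/0.04537 = 5205.
m_p − m_s = −2.5 log₁₀(5205) = -9.29.

-9.29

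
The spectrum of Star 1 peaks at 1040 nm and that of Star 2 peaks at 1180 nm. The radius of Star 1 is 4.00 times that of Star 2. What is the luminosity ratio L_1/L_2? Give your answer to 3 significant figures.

Wien's law gives T ∝ 1/λ_max, so T_1/T_2 = λ_2/λ_1 = 1180/1040 = 1.135.
Then L ∝ R²T⁴ gives L_1/L_2 = (4.00)² × (1.135)⁴ = 16.00 × 1.657 = 26.52.

26.5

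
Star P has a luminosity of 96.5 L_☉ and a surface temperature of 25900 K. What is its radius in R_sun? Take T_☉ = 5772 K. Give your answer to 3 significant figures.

R/R_☉ = √(L/L_☉) / (T/T_☉)² = √(96.5) / (4.487)²
       = 9.823 / 20.13 = 0.4879.

0.488 R_sun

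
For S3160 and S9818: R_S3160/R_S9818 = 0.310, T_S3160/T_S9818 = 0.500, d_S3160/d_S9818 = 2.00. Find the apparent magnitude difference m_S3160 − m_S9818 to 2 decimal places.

7.06

L_S3160/L_S9818 = (0.310)²(0.500)⁴ = 0.006006.
F_S3160/F_S9818 = (L_S3160/L_S9818)/(d_S3160/d_S9818)² = 0.006006/4.000 = 0.001502.
m_S3160 − m_S9818 = −2.5 log₁₀(0.001502) = 7.06.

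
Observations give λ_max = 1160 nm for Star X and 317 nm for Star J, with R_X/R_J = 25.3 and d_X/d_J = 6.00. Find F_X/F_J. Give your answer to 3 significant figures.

Wien's law: T_X/T_J = λ_J/λ_X = 317/1160 = 0.2733.
L_X/L_J = (R_X/R_J)²(T_X/T_J)⁴ = (25.3)²(0.2733)⁴ = 3.570.
F_X/F_J = (L_X/L_J)/(d_X/d_J)² = 3.570/(6.00)² = 0.09916.

0.0992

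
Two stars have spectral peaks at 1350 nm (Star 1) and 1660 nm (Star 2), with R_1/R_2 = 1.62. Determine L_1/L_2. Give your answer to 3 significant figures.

6.00

Wien's law gives T ∝ 1/λ_max, so T_1/T_2 = λ_2/λ_1 = 1660/1350 = 1.230.
Then L ∝ R²T⁴ gives L_1/L_2 = (1.62)² × (1.230)⁴ = 2.624 × 2.286 = 6.000.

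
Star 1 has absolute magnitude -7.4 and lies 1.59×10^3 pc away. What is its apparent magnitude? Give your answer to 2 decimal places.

m = M + 5 log₁₀(d/10 pc) = -7.4 + 5 log₁₀(1.59×10^3/10)
  = -7.4 + 5 × 2.201 = -7.4 + 11.01 = 3.61.

3.61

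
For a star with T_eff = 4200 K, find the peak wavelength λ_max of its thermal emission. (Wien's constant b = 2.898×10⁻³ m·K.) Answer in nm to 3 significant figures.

λ_max = b/T = 2.898×10⁻³ / 4200 = 6.90×10^-7 m = 690.0 nm.

690 nm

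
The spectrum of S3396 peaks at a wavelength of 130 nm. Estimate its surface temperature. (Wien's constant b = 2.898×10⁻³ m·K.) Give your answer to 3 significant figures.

T = b/λ_max = 2.898×10⁻³ / (130×10⁻⁹) = 2.229×10^4 K.

2.23×10^4 K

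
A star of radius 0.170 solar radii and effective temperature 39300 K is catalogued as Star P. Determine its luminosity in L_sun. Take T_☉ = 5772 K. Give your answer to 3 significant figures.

62.1 L_sun

L/L_☉ = (R/R_☉)² (T/T_☉)⁴ = (0.170)² × (39300/5772)⁴
       = 0.02890 × (6.809)⁴ = 0.02890 × 2149 = 62.11.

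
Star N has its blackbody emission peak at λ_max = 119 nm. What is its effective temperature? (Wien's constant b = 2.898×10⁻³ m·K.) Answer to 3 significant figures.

2.44×10^4 K

T = b/λ_max = 2.898×10⁻³ / (119×10⁻⁹) = 2.435×10^4 K.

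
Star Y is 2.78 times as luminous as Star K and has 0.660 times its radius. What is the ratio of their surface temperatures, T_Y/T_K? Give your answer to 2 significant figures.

L ∝ R²T⁴ gives T ∝ (L/R²)^(1/4), so
T_Y/T_K = (2.78 / 0.660²)^(1/4) = (6.382)^(1/4) = 1.589.

1.6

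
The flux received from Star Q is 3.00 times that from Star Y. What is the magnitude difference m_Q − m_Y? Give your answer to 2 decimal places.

m_Q − m_Y = −2.5 log₁₀(F_Q/F_Y) = −2.5 log₁₀(3.00) = −2.5 × (0.477) = -1.193.

-1.19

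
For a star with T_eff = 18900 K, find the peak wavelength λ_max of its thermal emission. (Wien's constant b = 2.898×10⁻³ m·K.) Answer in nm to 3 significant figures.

153 nm

λ_max = b/T = 2.898×10⁻³ / 18900 = 1.53×10^-7 m = 153.3 nm.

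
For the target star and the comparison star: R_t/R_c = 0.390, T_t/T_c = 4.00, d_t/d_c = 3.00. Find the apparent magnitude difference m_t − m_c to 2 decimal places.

-1.59

L_t/L_c = (0.390)²(4.00)⁴ = 38.94.
F_t/F_c = (L_t/L_c)/(d_t/d_c)² = 38.94/9.000 = 4.326.
m_t − m_c = −2.5 log₁₀(4.326) = -1.59.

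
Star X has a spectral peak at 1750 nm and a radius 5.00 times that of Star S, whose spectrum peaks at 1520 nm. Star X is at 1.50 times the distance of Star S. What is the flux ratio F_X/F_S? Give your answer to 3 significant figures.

Wien's law: T_X/T_S = λ_S/λ_X = 1520/1750 = 0.8686.
L_X/L_S = (R_X/R_S)²(T_X/T_S)⁴ = (5.00)²(0.8686)⁴ = 14.23.
F_X/F_S = (L_X/L_S)/(d_X/d_S)² = 14.23/(1.50)² = 6.324.

6.32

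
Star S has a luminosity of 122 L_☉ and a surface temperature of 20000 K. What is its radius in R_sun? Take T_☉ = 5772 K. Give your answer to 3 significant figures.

0.920 R_sun

R/R_☉ = √(L/L_☉) / (T/T_☉)² = √(122) / (3.465)²
       = 11.05 / 12.01 = 0.9200.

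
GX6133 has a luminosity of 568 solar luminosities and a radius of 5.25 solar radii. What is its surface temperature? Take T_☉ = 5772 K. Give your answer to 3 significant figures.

T/T_☉ = (L/L_☉)^(1/4) / (R/R_☉)^(1/2)
T = 5772 × (568)^(1/4) / √(5.25) = 5772 × 4.882 / 2.291 = 1.230×10^4 K.

1.23×10^4 K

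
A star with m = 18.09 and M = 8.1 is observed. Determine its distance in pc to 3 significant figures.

995 pc

m − M = 5 log₁₀(d/10 pc)
18.09 − (8.1) = 9.99 = 5 log₁₀(d/10)
d = 10 × 10^(9.99/5) = 10 × 10^1.998 = 995.4 pc.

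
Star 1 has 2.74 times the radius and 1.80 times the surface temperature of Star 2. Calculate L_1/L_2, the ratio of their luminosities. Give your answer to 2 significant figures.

79

From the Stefan–Boltzmann law, L ∝ R²T⁴, so
L_1/L_2 = (R_1/R_2)² (T_1/T_2)⁴ = (2.74)² × (1.80)⁴ = 7.508 × 10.50 = 78.81.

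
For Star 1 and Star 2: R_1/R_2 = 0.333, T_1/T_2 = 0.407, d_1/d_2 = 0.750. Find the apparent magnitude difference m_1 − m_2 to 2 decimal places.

5.67

L_1/L_2 = (0.333)²(0.407)⁴ = 0.003043.
F_1/F_2 = (L_1/L_2)/(d_1/d_2)² = 0.003043/0.5625 = 0.005409.
m_1 − m_2 = −2.5 log₁₀(0.005409) = 5.67.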